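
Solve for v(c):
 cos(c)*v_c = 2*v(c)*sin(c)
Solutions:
 v(c) = C1/cos(c)^2


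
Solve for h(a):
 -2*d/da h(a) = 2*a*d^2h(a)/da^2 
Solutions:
 h(a) = C1 + C2*log(a)


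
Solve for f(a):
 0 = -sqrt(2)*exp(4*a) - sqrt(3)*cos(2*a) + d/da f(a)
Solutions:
 f(a) = C1 + sqrt(2)*exp(4*a)/4 + sqrt(3)*sin(2*a)/2


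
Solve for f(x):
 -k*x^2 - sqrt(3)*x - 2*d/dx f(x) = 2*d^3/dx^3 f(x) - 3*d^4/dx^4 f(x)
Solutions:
 f(x) = C1 + C2*exp(x*(-(9*sqrt(777) + 251)^(1/3) - 4/(9*sqrt(777) + 251)^(1/3) + 4)/18)*sin(sqrt(3)*x*(-(9*sqrt(777) + 251)^(1/3) + 4/(9*sqrt(777) + 251)^(1/3))/18) + C3*exp(x*(-(9*sqrt(777) + 251)^(1/3) - 4/(9*sqrt(777) + 251)^(1/3) + 4)/18)*cos(sqrt(3)*x*(-(9*sqrt(777) + 251)^(1/3) + 4/(9*sqrt(777) + 251)^(1/3))/18) + C4*exp(x*(4/(9*sqrt(777) + 251)^(1/3) + 2 + (9*sqrt(777) + 251)^(1/3))/9) - k*x^3/6 + k*x - sqrt(3)*x^2/4


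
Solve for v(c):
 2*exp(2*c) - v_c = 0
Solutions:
 v(c) = C1 + exp(2*c)


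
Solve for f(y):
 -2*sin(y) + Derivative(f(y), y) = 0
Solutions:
 f(y) = C1 - 2*cos(y)


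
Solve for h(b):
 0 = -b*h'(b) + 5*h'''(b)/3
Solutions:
 h(b) = C1 + Integral(C2*airyai(3^(1/3)*5^(2/3)*b/5) + C3*airybi(3^(1/3)*5^(2/3)*b/5), b)


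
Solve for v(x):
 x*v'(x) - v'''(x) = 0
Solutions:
 v(x) = C1 + Integral(C2*airyai(x) + C3*airybi(x), x)


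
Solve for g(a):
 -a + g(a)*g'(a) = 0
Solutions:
 g(a) = -sqrt(C1 + a^2)
 g(a) = sqrt(C1 + a^2)


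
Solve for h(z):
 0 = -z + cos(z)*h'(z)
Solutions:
 h(z) = C1 + Integral(z/cos(z), z)


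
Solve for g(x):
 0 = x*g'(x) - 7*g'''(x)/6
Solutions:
 g(x) = C1 + Integral(C2*airyai(6^(1/3)*7^(2/3)*x/7) + C3*airybi(6^(1/3)*7^(2/3)*x/7), x)


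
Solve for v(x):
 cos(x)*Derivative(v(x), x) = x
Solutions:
 v(x) = C1 + Integral(x/cos(x), x)


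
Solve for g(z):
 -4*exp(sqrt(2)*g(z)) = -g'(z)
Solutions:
 g(z) = sqrt(2)*(2*log(-1/(C1 + 4*z)) - log(2))/4


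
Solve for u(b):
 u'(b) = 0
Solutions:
 u(b) = C1


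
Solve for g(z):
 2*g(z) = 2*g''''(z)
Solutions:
 g(z) = C1*exp(-z) + C2*exp(z) + C3*sin(z) + C4*cos(z)


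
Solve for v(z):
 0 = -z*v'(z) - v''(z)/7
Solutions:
 v(z) = C1 + C2*erf(sqrt(14)*z/2)


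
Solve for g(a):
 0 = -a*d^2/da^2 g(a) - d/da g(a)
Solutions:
 g(a) = C1 + C2*log(a)


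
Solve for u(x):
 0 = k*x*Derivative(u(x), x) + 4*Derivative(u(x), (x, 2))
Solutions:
 u(x) = Piecewise((-sqrt(2)*sqrt(pi)*C1*erf(sqrt(2)*sqrt(k)*x/4)/sqrt(k) - C2, (k > 0) | (k < 0)), (-C1*x - C2, True))


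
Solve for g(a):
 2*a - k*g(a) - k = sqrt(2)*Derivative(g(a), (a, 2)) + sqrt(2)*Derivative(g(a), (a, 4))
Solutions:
 g(a) = C1*exp(-sqrt(2)*a*sqrt(-sqrt(-2*sqrt(2)*k + 1) - 1)/2) + C2*exp(sqrt(2)*a*sqrt(-sqrt(-2*sqrt(2)*k + 1) - 1)/2) + C3*exp(-sqrt(2)*a*sqrt(sqrt(-2*sqrt(2)*k + 1) - 1)/2) + C4*exp(sqrt(2)*a*sqrt(sqrt(-2*sqrt(2)*k + 1) - 1)/2) + 2*a/k - 1


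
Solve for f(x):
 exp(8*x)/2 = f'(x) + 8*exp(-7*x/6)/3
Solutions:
 f(x) = C1 + exp(8*x)/16 + 16*exp(-7*x/6)/7


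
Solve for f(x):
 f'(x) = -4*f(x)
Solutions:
 f(x) = C1*exp(-4*x)


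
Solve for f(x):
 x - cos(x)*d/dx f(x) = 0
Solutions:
 f(x) = C1 + Integral(x/cos(x), x)


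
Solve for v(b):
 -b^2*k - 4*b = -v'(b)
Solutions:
 v(b) = C1 + b^3*k/3 + 2*b^2


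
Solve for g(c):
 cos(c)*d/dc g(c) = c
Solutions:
 g(c) = C1 + Integral(c/cos(c), c)


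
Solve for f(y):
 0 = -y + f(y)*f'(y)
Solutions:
 f(y) = -sqrt(C1 + y^2)
 f(y) = sqrt(C1 + y^2)


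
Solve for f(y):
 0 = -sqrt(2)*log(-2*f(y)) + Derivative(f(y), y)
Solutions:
 -sqrt(2)*Integral(1/(log(-_y) + log(2)), (_y, f(y)))/2 = C1 - y


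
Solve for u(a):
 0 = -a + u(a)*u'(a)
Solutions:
 u(a) = -sqrt(C1 + a^2)
 u(a) = sqrt(C1 + a^2)


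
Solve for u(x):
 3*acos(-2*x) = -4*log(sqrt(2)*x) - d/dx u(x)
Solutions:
 u(x) = C1 - 4*x*log(x) - 3*x*acos(-2*x) - 2*x*log(2) + 4*x - 3*sqrt(1 - 4*x^2)/2


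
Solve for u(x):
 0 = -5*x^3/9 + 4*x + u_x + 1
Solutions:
 u(x) = C1 + 5*x^4/36 - 2*x^2 - x


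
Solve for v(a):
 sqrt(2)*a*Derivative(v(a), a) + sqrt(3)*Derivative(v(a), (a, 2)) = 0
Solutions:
 v(a) = C1 + C2*erf(6^(3/4)*a/6)


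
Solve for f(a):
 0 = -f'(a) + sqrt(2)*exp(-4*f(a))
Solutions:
 f(a) = log(-I*(C1 + 4*sqrt(2)*a)^(1/4))
 f(a) = log(I*(C1 + 4*sqrt(2)*a)^(1/4))
 f(a) = log(-(C1 + 4*sqrt(2)*a)^(1/4))
 f(a) = log(C1 + 4*sqrt(2)*a)/4


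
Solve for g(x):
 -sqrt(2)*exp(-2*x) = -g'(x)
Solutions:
 g(x) = C1 - sqrt(2)*exp(-2*x)/2


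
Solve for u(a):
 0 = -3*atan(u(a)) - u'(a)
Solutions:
 Integral(1/atan(_y), (_y, u(a))) = C1 - 3*a


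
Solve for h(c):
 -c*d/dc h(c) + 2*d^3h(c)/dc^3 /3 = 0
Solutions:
 h(c) = C1 + Integral(C2*airyai(2^(2/3)*3^(1/3)*c/2) + C3*airybi(2^(2/3)*3^(1/3)*c/2), c)


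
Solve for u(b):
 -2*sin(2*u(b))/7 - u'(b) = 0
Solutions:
 2*b/7 + log(cos(2*u(b)) - 1)/4 - log(cos(2*u(b)) + 1)/4 = C1


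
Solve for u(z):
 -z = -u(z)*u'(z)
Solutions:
 u(z) = -sqrt(C1 + z^2)
 u(z) = sqrt(C1 + z^2)


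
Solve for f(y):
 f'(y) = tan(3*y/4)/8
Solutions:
 f(y) = C1 - log(cos(3*y/4))/6


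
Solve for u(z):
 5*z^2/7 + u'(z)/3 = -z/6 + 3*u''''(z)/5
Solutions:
 u(z) = C1 + C4*exp(15^(1/3)*z/3) - 5*z^3/7 - z^2/4 + (C2*sin(3^(5/6)*5^(1/3)*z/6) + C3*cos(3^(5/6)*5^(1/3)*z/6))*exp(-15^(1/3)*z/6)


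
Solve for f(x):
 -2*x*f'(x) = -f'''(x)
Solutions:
 f(x) = C1 + Integral(C2*airyai(2^(1/3)*x) + C3*airybi(2^(1/3)*x), x)


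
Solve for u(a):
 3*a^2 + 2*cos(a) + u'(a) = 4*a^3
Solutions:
 u(a) = C1 + a^4 - a^3 - 2*sin(a)


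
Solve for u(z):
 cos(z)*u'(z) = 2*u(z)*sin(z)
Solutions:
 u(z) = C1/cos(z)^2


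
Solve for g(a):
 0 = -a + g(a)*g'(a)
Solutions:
 g(a) = -sqrt(C1 + a^2)
 g(a) = sqrt(C1 + a^2)


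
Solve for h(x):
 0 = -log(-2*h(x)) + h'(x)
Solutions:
 -Integral(1/(log(-_y) + log(2)), (_y, h(x))) = C1 - x


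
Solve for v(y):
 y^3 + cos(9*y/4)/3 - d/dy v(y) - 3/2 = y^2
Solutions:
 v(y) = C1 + y^4/4 - y^3/3 - 3*y/2 + 4*sin(9*y/4)/27


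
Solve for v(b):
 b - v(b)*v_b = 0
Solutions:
 v(b) = -sqrt(C1 + b^2)
 v(b) = sqrt(C1 + b^2)


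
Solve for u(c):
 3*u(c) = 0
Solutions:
 u(c) = 0


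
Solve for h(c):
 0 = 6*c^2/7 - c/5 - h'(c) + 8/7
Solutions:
 h(c) = C1 + 2*c^3/7 - c^2/10 + 8*c/7


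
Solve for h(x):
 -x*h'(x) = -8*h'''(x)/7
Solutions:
 h(x) = C1 + Integral(C2*airyai(7^(1/3)*x/2) + C3*airybi(7^(1/3)*x/2), x)


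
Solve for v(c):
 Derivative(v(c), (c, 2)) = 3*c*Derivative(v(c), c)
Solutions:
 v(c) = C1 + C2*erfi(sqrt(6)*c/2)


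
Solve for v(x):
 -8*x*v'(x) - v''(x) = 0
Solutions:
 v(x) = C1 + C2*erf(2*x)


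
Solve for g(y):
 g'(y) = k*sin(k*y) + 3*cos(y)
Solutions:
 g(y) = C1 + 3*sin(y) - cos(k*y)


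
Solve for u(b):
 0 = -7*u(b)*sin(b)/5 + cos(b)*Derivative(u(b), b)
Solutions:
 u(b) = C1/cos(b)^(7/5)


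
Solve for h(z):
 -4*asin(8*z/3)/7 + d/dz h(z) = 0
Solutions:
 h(z) = C1 + 4*z*asin(8*z/3)/7 + sqrt(9 - 64*z^2)/14


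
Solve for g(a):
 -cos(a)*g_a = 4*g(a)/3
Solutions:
 g(a) = C1*(sin(a) - 1)^(2/3)/(sin(a) + 1)^(2/3)


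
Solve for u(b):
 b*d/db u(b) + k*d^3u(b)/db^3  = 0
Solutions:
 u(b) = C1 + Integral(C2*airyai(b*(-1/k)^(1/3)) + C3*airybi(b*(-1/k)^(1/3)), b)


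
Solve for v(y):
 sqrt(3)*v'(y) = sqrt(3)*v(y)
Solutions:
 v(y) = C1*exp(y)


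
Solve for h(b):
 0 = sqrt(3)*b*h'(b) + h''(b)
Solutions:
 h(b) = C1 + C2*erf(sqrt(2)*3^(1/4)*b/2)


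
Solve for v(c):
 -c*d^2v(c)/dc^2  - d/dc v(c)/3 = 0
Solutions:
 v(c) = C1 + C2*c^(2/3)


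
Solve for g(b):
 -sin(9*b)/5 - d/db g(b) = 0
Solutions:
 g(b) = C1 + cos(9*b)/45


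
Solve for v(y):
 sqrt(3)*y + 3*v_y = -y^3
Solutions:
 v(y) = C1 - y^4/12 - sqrt(3)*y^2/6


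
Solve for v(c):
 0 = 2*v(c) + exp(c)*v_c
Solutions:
 v(c) = C1*exp(2*exp(-c))


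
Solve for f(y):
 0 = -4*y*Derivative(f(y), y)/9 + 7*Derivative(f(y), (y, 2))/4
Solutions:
 f(y) = C1 + C2*erfi(2*sqrt(14)*y/21)


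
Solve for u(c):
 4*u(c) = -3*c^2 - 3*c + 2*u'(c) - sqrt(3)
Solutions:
 u(c) = C1*exp(2*c) - 3*c^2/4 - 3*c/2 - 3/4 - sqrt(3)/4


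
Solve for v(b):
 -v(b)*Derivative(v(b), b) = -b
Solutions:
 v(b) = -sqrt(C1 + b^2)
 v(b) = sqrt(C1 + b^2)


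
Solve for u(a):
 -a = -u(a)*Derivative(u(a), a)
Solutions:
 u(a) = -sqrt(C1 + a^2)
 u(a) = sqrt(C1 + a^2)


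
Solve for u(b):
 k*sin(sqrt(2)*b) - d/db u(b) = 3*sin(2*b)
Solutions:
 u(b) = C1 - sqrt(2)*k*cos(sqrt(2)*b)/2 + 3*cos(2*b)/2


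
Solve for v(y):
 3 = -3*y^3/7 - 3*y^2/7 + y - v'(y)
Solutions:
 v(y) = C1 - 3*y^4/28 - y^3/7 + y^2/2 - 3*y


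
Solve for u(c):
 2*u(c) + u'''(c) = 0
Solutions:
 u(c) = C3*exp(-2^(1/3)*c) + (C1*sin(2^(1/3)*sqrt(3)*c/2) + C2*cos(2^(1/3)*sqrt(3)*c/2))*exp(2^(1/3)*c/2)


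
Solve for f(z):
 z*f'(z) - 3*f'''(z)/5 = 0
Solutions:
 f(z) = C1 + Integral(C2*airyai(3^(2/3)*5^(1/3)*z/3) + C3*airybi(3^(2/3)*5^(1/3)*z/3), z)


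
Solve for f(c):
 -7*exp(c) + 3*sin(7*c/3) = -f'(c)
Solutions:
 f(c) = C1 + 7*exp(c) + 9*cos(7*c/3)/7


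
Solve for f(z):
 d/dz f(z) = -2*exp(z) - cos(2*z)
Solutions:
 f(z) = C1 - 2*exp(z) - sin(2*z)/2


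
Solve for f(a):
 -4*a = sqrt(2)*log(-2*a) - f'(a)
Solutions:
 f(a) = C1 + 2*a^2 + sqrt(2)*a*log(-a) + sqrt(2)*a*(-1 + log(2))


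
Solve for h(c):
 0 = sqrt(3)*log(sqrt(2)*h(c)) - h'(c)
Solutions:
 -2*sqrt(3)*Integral(1/(2*log(_y) + log(2)), (_y, h(c)))/3 = C1 - c


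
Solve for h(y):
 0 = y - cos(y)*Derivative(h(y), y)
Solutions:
 h(y) = C1 + Integral(y/cos(y), y)


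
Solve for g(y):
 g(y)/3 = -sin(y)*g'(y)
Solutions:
 g(y) = C1*(cos(y) + 1)^(1/6)/(cos(y) - 1)^(1/6)


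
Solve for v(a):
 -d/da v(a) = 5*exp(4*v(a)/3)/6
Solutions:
 v(a) = 3*log(-(1/(C1 + 10*a))^(1/4)) + 3*log(3)/2
 v(a) = 3*log(1/(C1 + 10*a))/4 + 3*log(3)/2
 v(a) = 3*log(-I*(1/(C1 + 10*a))^(1/4)) + 3*log(3)/2
 v(a) = 3*log(I*(1/(C1 + 10*a))^(1/4)) + 3*log(3)/2


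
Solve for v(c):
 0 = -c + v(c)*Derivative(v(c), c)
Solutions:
 v(c) = -sqrt(C1 + c^2)
 v(c) = sqrt(C1 + c^2)


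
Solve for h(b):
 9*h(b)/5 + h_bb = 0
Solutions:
 h(b) = C1*sin(3*sqrt(5)*b/5) + C2*cos(3*sqrt(5)*b/5)


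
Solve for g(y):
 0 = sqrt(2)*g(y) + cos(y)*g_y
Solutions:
 g(y) = C1*(sin(y) - 1)^(sqrt(2)/2)/(sin(y) + 1)^(sqrt(2)/2)


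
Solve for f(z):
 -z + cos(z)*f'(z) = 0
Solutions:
 f(z) = C1 + Integral(z/cos(z), z)


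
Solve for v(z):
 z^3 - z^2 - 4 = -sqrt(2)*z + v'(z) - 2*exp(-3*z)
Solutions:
 v(z) = C1 + z^4/4 - z^3/3 + sqrt(2)*z^2/2 - 4*z - 2*exp(-3*z)/3


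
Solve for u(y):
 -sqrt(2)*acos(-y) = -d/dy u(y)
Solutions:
 u(y) = C1 + sqrt(2)*(y*acos(-y) + sqrt(1 - y^2))


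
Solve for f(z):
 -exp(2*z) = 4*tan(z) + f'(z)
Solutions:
 f(z) = C1 - exp(2*z)/2 + 4*log(cos(z))


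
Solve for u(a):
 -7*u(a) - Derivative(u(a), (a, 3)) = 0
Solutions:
 u(a) = C3*exp(-7^(1/3)*a) + (C1*sin(sqrt(3)*7^(1/3)*a/2) + C2*cos(sqrt(3)*7^(1/3)*a/2))*exp(7^(1/3)*a/2)


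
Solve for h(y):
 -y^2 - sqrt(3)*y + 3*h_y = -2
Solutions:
 h(y) = C1 + y^3/9 + sqrt(3)*y^2/6 - 2*y/3


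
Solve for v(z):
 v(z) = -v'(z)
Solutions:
 v(z) = C1*exp(-z)


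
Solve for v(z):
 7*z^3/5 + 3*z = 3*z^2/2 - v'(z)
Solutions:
 v(z) = C1 - 7*z^4/20 + z^3/2 - 3*z^2/2


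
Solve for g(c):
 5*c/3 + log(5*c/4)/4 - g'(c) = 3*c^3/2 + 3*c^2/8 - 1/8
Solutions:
 g(c) = C1 - 3*c^4/8 - c^3/8 + 5*c^2/6 + c*log(c)/4 - c*log(2)/2 - c/8 + c*log(5)/4


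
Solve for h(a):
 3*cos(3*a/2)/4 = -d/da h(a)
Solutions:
 h(a) = C1 - sin(3*a/2)/2


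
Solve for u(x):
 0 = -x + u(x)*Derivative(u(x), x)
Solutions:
 u(x) = -sqrt(C1 + x^2)
 u(x) = sqrt(C1 + x^2)


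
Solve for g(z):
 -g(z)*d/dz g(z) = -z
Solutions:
 g(z) = -sqrt(C1 + z^2)
 g(z) = sqrt(C1 + z^2)


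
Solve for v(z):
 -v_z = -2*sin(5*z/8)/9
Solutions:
 v(z) = C1 - 16*cos(5*z/8)/45


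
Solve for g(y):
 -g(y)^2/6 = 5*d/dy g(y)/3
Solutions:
 g(y) = 10/(C1 + y)


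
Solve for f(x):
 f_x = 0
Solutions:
 f(x) = C1


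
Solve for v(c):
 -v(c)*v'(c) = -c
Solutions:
 v(c) = -sqrt(C1 + c^2)
 v(c) = sqrt(C1 + c^2)


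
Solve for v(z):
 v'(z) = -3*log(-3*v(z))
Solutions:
 Integral(1/(log(-_y) + log(3)), (_y, v(z)))/3 = C1 - z


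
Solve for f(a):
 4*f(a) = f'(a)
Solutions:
 f(a) = C1*exp(4*a)


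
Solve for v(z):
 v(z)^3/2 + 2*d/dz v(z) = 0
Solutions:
 v(z) = -sqrt(2)*sqrt(-1/(C1 - z))
 v(z) = sqrt(2)*sqrt(-1/(C1 - z))


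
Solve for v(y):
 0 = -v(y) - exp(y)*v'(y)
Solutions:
 v(y) = C1*exp(exp(-y))


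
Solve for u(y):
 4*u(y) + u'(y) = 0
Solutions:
 u(y) = C1*exp(-4*y)


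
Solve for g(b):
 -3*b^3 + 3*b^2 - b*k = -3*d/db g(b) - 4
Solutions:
 g(b) = C1 + b^4/4 - b^3/3 + b^2*k/6 - 4*b/3


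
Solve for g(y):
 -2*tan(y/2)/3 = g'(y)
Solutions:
 g(y) = C1 + 4*log(cos(y/2))/3


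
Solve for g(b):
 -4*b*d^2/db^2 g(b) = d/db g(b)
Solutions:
 g(b) = C1 + C2*b^(3/4)


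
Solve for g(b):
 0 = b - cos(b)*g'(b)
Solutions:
 g(b) = C1 + Integral(b/cos(b), b)


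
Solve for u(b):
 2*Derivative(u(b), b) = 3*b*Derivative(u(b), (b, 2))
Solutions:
 u(b) = C1 + C2*b^(5/3)


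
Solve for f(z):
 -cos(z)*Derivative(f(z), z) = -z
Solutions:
 f(z) = C1 + Integral(z/cos(z), z)


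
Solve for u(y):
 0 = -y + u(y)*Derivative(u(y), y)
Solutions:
 u(y) = -sqrt(C1 + y^2)
 u(y) = sqrt(C1 + y^2)


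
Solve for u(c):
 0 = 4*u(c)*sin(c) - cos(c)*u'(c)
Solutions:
 u(c) = C1/cos(c)^4


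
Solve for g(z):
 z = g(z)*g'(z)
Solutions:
 g(z) = -sqrt(C1 + z^2)
 g(z) = sqrt(C1 + z^2)


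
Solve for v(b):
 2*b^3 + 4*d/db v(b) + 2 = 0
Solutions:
 v(b) = C1 - b^4/8 - b/2


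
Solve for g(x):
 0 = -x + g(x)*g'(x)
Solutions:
 g(x) = -sqrt(C1 + x^2)
 g(x) = sqrt(C1 + x^2)


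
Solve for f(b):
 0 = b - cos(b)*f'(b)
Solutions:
 f(b) = C1 + Integral(b/cos(b), b)


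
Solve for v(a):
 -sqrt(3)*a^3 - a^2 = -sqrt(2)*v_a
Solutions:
 v(a) = C1 + sqrt(6)*a^4/8 + sqrt(2)*a^3/6


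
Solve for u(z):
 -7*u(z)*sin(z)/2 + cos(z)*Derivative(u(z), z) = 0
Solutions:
 u(z) = C1/cos(z)^(7/2)


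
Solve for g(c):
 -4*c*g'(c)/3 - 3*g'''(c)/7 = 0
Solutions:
 g(c) = C1 + Integral(C2*airyai(-84^(1/3)*c/3) + C3*airybi(-84^(1/3)*c/3), c)


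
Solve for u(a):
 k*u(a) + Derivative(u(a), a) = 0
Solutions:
 u(a) = C1*exp(-a*k)


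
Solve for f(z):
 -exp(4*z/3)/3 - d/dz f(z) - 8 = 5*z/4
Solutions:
 f(z) = C1 - 5*z^2/8 - 8*z - exp(4*z/3)/4


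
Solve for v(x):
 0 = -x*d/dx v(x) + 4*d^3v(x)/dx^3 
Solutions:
 v(x) = C1 + Integral(C2*airyai(2^(1/3)*x/2) + C3*airybi(2^(1/3)*x/2), x)


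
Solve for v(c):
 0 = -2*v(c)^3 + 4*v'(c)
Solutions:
 v(c) = -sqrt(-1/(C1 + c))
 v(c) = sqrt(-1/(C1 + c))


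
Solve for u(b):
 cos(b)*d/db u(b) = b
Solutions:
 u(b) = C1 + Integral(b/cos(b), b)


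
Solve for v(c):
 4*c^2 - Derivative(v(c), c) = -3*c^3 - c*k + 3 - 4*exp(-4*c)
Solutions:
 v(c) = C1 + 3*c^4/4 + 4*c^3/3 + c^2*k/2 - 3*c - exp(-4*c)


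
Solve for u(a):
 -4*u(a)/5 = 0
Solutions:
 u(a) = 0


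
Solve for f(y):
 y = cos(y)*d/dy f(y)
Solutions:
 f(y) = C1 + Integral(y/cos(y), y)


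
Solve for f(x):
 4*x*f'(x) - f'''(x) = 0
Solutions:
 f(x) = C1 + Integral(C2*airyai(2^(2/3)*x) + C3*airybi(2^(2/3)*x), x)


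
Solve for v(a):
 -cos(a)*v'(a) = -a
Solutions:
 v(a) = C1 + Integral(a/cos(a), a)


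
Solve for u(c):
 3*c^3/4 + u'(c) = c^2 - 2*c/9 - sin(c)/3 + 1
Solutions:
 u(c) = C1 - 3*c^4/16 + c^3/3 - c^2/9 + c + cos(c)/3


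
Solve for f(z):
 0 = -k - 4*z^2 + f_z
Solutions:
 f(z) = C1 + k*z + 4*z^3/3


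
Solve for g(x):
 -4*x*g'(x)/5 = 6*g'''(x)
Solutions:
 g(x) = C1 + Integral(C2*airyai(-15^(2/3)*2^(1/3)*x/15) + C3*airybi(-15^(2/3)*2^(1/3)*x/15), x)


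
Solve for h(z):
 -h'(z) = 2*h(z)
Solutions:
 h(z) = C1*exp(-2*z)


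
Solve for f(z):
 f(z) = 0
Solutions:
 f(z) = 0


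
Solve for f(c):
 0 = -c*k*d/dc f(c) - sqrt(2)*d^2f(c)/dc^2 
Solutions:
 f(c) = Piecewise((-2^(3/4)*sqrt(pi)*C1*erf(2^(1/4)*c*sqrt(k)/2)/(2*sqrt(k)) - C2, (k > 0) | (k < 0)), (-C1*c - C2, True))


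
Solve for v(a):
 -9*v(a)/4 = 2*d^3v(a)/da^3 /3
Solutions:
 v(a) = C3*exp(-3*a/2) + (C1*sin(3*sqrt(3)*a/4) + C2*cos(3*sqrt(3)*a/4))*exp(3*a/4)


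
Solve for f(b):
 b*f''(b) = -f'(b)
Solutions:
 f(b) = C1 + C2*log(b)


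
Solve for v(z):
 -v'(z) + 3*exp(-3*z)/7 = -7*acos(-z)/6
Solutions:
 v(z) = C1 + 7*z*acos(-z)/6 + 7*sqrt(1 - z^2)/6 - exp(-3*z)/7


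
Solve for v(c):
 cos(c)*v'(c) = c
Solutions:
 v(c) = C1 + Integral(c/cos(c), c)


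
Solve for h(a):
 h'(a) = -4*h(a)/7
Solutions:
 h(a) = C1*exp(-4*a/7)


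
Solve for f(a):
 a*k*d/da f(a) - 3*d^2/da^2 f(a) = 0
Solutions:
 f(a) = Piecewise((-sqrt(6)*sqrt(pi)*C1*erf(sqrt(6)*a*sqrt(-k)/6)/(2*sqrt(-k)) - C2, (k > 0) | (k < 0)), (-C1*a - C2, True))


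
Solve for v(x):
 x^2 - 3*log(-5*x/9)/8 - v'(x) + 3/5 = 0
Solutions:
 v(x) = C1 + x^3/3 - 3*x*log(-x)/8 + 3*x*(-5*log(5) + 10*log(3) + 13)/40


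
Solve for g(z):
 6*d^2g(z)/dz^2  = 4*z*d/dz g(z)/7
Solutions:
 g(z) = C1 + C2*erfi(sqrt(21)*z/21)


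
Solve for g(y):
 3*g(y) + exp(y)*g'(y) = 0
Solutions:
 g(y) = C1*exp(3*exp(-y))


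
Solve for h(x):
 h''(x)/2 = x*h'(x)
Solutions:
 h(x) = C1 + C2*erfi(x)


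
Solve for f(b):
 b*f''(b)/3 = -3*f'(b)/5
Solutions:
 f(b) = C1 + C2/b^(4/5)


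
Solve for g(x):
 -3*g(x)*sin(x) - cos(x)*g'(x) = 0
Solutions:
 g(x) = C1*cos(x)^3


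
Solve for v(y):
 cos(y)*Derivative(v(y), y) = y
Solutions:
 v(y) = C1 + Integral(y/cos(y), y)


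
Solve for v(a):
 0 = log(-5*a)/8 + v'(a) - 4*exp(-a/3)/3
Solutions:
 v(a) = C1 - a*log(-a)/8 + a*(1 - log(5))/8 - 4*exp(-a/3)


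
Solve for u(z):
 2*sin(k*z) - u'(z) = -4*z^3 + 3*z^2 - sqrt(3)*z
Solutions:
 u(z) = C1 + z^4 - z^3 + sqrt(3)*z^2/2 - 2*cos(k*z)/k


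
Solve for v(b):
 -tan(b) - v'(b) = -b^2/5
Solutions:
 v(b) = C1 + b^3/15 + log(cos(b))


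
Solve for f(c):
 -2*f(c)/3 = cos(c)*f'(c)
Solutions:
 f(c) = C1*(sin(c) - 1)^(1/3)/(sin(c) + 1)^(1/3)


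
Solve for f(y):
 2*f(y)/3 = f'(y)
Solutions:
 f(y) = C1*exp(2*y/3)


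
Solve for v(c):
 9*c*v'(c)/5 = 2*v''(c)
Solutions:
 v(c) = C1 + C2*erfi(3*sqrt(5)*c/10)


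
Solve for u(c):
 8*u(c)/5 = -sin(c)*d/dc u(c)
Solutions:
 u(c) = C1*(cos(c) + 1)^(4/5)/(cos(c) - 1)^(4/5)


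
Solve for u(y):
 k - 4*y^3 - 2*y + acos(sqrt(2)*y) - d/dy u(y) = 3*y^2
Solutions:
 u(y) = C1 + k*y - y^4 - y^3 - y^2 + y*acos(sqrt(2)*y) - sqrt(2)*sqrt(1 - 2*y^2)/2


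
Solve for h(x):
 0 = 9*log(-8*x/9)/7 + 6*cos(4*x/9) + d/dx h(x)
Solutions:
 h(x) = C1 - 9*x*log(-x)/7 - 27*x*log(2)/7 + 9*x/7 + 18*x*log(3)/7 - 27*sin(4*x/9)/2


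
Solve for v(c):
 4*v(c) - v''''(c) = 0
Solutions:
 v(c) = C1*exp(-sqrt(2)*c) + C2*exp(sqrt(2)*c) + C3*sin(sqrt(2)*c) + C4*cos(sqrt(2)*c)


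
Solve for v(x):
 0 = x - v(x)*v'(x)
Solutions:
 v(x) = -sqrt(C1 + x^2)
 v(x) = sqrt(C1 + x^2)


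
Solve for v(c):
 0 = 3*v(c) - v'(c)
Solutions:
 v(c) = C1*exp(3*c)


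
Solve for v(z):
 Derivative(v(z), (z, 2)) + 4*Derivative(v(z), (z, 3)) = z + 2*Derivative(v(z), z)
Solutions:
 v(z) = C1 + C2*exp(z*(-1 + sqrt(33))/8) + C3*exp(-z*(1 + sqrt(33))/8) - z^2/4 - z/4


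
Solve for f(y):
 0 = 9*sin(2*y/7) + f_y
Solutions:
 f(y) = C1 + 63*cos(2*y/7)/2


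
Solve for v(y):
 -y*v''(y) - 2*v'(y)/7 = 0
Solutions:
 v(y) = C1 + C2*y^(5/7)


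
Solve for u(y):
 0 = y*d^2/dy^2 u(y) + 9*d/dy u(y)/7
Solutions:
 u(y) = C1 + C2/y^(2/7)


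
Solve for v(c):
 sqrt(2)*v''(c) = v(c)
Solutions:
 v(c) = C1*exp(-2^(3/4)*c/2) + C2*exp(2^(3/4)*c/2)


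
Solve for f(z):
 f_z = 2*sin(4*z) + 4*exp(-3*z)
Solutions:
 f(z) = C1 - cos(4*z)/2 - 4*exp(-3*z)/3


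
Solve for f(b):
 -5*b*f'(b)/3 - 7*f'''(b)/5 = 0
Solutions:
 f(b) = C1 + Integral(C2*airyai(-105^(2/3)*b/21) + C3*airybi(-105^(2/3)*b/21), b)


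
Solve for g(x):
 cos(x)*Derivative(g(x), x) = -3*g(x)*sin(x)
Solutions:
 g(x) = C1*cos(x)^3


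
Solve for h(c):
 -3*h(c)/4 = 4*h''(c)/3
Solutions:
 h(c) = C1*sin(3*c/4) + C2*cos(3*c/4)


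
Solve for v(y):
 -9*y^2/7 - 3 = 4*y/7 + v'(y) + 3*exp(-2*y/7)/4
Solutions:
 v(y) = C1 - 3*y^3/7 - 2*y^2/7 - 3*y + 21*exp(-2*y/7)/8


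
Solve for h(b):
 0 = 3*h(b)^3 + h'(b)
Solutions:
 h(b) = -sqrt(2)*sqrt(-1/(C1 - 3*b))/2
 h(b) = sqrt(2)*sqrt(-1/(C1 - 3*b))/2


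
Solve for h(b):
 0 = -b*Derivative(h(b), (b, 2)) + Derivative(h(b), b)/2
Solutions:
 h(b) = C1 + C2*b^(3/2)


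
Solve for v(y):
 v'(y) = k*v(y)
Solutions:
 v(y) = C1*exp(k*y)


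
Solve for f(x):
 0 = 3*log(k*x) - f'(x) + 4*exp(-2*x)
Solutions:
 f(x) = C1 + 3*x*log(k*x) - 3*x - 2*exp(-2*x)


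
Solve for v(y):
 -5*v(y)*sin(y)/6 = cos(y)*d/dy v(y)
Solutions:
 v(y) = C1*cos(y)^(5/6)


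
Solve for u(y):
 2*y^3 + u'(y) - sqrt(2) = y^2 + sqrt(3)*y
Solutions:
 u(y) = C1 - y^4/2 + y^3/3 + sqrt(3)*y^2/2 + sqrt(2)*y


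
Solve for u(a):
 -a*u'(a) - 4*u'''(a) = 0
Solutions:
 u(a) = C1 + Integral(C2*airyai(-2^(1/3)*a/2) + C3*airybi(-2^(1/3)*a/2), a)


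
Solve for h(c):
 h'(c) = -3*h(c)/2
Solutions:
 h(c) = C1*exp(-3*c/2)


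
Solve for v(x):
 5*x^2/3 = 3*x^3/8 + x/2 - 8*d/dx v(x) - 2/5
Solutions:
 v(x) = C1 + 3*x^4/256 - 5*x^3/72 + x^2/32 - x/20


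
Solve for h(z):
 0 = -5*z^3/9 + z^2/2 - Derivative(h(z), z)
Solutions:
 h(z) = C1 - 5*z^4/36 + z^3/6


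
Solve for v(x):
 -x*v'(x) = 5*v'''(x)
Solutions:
 v(x) = C1 + Integral(C2*airyai(-5^(2/3)*x/5) + C3*airybi(-5^(2/3)*x/5), x)


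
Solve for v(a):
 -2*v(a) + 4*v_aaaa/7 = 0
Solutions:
 v(a) = C1*exp(-2^(3/4)*7^(1/4)*a/2) + C2*exp(2^(3/4)*7^(1/4)*a/2) + C3*sin(2^(3/4)*7^(1/4)*a/2) + C4*cos(2^(3/4)*7^(1/4)*a/2)


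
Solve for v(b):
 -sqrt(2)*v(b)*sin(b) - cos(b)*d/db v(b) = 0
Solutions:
 v(b) = C1*cos(b)^(sqrt(2))


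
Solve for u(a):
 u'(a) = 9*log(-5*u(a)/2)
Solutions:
 -Integral(1/(log(-_y) - log(2) + log(5)), (_y, u(a)))/9 = C1 - a


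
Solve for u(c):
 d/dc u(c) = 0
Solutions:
 u(c) = C1


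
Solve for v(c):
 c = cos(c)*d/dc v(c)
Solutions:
 v(c) = C1 + Integral(c/cos(c), c)


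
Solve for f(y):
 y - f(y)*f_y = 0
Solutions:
 f(y) = -sqrt(C1 + y^2)
 f(y) = sqrt(C1 + y^2)


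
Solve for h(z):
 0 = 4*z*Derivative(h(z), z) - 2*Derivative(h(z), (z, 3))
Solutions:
 h(z) = C1 + Integral(C2*airyai(2^(1/3)*z) + C3*airybi(2^(1/3)*z), z)


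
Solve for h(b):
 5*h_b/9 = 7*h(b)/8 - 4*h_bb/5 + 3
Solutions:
 h(b) = C1*exp(b*(-25 + sqrt(6295))/72) + C2*exp(-b*(25 + sqrt(6295))/72) - 24/7


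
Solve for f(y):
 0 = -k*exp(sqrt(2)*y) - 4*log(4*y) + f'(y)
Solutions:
 f(y) = C1 + sqrt(2)*k*exp(sqrt(2)*y)/2 + 4*y*log(y) + 4*y*(-1 + 2*log(2))


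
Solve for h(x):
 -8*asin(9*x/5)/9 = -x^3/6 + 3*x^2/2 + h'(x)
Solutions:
 h(x) = C1 + x^4/24 - x^3/2 - 8*x*asin(9*x/5)/9 - 8*sqrt(25 - 81*x^2)/81


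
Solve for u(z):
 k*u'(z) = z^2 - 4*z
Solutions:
 u(z) = C1 + z^3/(3*k) - 2*z^2/k


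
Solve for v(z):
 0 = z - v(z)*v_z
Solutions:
 v(z) = -sqrt(C1 + z^2)
 v(z) = sqrt(C1 + z^2)


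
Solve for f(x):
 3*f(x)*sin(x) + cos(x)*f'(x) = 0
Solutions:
 f(x) = C1*cos(x)^3


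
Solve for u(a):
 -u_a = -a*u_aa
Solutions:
 u(a) = C1 + C2*a^2


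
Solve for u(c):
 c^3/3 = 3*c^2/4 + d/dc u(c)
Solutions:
 u(c) = C1 + c^4/12 - c^3/4


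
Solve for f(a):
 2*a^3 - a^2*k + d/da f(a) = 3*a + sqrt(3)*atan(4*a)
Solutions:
 f(a) = C1 - a^4/2 + a^3*k/3 + 3*a^2/2 + sqrt(3)*(a*atan(4*a) - log(16*a^2 + 1)/8)


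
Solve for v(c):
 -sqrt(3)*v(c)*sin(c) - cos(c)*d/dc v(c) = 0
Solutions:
 v(c) = C1*cos(c)^(sqrt(3))


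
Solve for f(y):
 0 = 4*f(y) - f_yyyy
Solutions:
 f(y) = C1*exp(-sqrt(2)*y) + C2*exp(sqrt(2)*y) + C3*sin(sqrt(2)*y) + C4*cos(sqrt(2)*y)


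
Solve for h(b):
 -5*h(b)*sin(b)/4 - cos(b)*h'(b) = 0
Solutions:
 h(b) = C1*cos(b)^(5/4)


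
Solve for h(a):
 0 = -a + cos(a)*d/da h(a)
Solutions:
 h(a) = C1 + Integral(a/cos(a), a)


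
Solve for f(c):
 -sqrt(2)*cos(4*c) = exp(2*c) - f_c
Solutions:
 f(c) = C1 + exp(2*c)/2 + sqrt(2)*sin(4*c)/4


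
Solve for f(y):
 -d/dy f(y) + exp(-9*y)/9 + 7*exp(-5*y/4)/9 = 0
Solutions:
 f(y) = C1 - exp(-9*y)/81 - 28*exp(-5*y/4)/45


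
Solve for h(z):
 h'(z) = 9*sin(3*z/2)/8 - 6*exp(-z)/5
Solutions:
 h(z) = C1 - 3*cos(3*z/2)/4 + 6*exp(-z)/5


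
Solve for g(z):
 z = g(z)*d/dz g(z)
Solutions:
 g(z) = -sqrt(C1 + z^2)
 g(z) = sqrt(C1 + z^2)


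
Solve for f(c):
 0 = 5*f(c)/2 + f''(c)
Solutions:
 f(c) = C1*sin(sqrt(10)*c/2) + C2*cos(sqrt(10)*c/2)


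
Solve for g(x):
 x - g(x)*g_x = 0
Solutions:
 g(x) = -sqrt(C1 + x^2)
 g(x) = sqrt(C1 + x^2)


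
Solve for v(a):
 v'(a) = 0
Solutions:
 v(a) = C1


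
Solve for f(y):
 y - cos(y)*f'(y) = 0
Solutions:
 f(y) = C1 + Integral(y/cos(y), y)


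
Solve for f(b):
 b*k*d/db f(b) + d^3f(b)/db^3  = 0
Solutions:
 f(b) = C1 + Integral(C2*airyai(b*(-k)^(1/3)) + C3*airybi(b*(-k)^(1/3)), b)


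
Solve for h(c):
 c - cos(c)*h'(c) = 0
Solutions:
 h(c) = C1 + Integral(c/cos(c), c)


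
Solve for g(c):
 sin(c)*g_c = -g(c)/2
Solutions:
 g(c) = C1*(cos(c) + 1)^(1/4)/(cos(c) - 1)^(1/4)


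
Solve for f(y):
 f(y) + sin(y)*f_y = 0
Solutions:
 f(y) = C1*sqrt(cos(y) + 1)/sqrt(cos(y) - 1)


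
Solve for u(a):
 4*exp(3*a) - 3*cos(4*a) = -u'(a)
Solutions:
 u(a) = C1 - 4*exp(3*a)/3 + 3*sin(4*a)/4


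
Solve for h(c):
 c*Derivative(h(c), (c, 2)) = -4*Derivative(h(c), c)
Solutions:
 h(c) = C1 + C2/c^3


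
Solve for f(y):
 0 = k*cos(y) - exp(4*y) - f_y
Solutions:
 f(y) = C1 + k*sin(y) - exp(4*y)/4


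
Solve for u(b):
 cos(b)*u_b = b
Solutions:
 u(b) = C1 + Integral(b/cos(b), b)


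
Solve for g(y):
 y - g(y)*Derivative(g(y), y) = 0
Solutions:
 g(y) = -sqrt(C1 + y^2)
 g(y) = sqrt(C1 + y^2)


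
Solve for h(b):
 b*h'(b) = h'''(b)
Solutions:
 h(b) = C1 + Integral(C2*airyai(b) + C3*airybi(b), b)


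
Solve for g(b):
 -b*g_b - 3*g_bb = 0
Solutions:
 g(b) = C1 + C2*erf(sqrt(6)*b/6)


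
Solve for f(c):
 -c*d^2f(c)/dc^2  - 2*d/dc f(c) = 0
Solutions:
 f(c) = C1 + C2/c


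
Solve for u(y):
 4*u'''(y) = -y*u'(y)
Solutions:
 u(y) = C1 + Integral(C2*airyai(-2^(1/3)*y/2) + C3*airybi(-2^(1/3)*y/2), y)


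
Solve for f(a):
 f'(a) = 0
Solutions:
 f(a) = C1


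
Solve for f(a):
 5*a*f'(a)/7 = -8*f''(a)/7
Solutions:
 f(a) = C1 + C2*erf(sqrt(5)*a/4)


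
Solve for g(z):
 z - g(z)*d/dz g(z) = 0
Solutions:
 g(z) = -sqrt(C1 + z^2)
 g(z) = sqrt(C1 + z^2)


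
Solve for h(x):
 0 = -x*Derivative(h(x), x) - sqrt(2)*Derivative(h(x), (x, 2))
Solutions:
 h(x) = C1 + C2*erf(2^(1/4)*x/2)


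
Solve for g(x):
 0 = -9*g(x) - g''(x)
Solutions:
 g(x) = C1*sin(3*x) + C2*cos(3*x)


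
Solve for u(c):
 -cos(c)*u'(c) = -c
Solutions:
 u(c) = C1 + Integral(c/cos(c), c)


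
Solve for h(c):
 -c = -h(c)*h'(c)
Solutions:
 h(c) = -sqrt(C1 + c^2)
 h(c) = sqrt(C1 + c^2)


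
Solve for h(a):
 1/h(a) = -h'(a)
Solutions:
 h(a) = -sqrt(C1 - 2*a)
 h(a) = sqrt(C1 - 2*a)


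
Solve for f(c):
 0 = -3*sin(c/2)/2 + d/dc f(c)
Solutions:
 f(c) = C1 - 3*cos(c/2)


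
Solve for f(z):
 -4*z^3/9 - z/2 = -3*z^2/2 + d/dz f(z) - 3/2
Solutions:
 f(z) = C1 - z^4/9 + z^3/2 - z^2/4 + 3*z/2


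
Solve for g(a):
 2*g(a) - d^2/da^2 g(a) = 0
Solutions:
 g(a) = C1*exp(-sqrt(2)*a) + C2*exp(sqrt(2)*a)


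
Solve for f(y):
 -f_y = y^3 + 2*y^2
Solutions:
 f(y) = C1 - y^4/4 - 2*y^3/3


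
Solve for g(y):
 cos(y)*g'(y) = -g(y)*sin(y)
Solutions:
 g(y) = C1*cos(y)


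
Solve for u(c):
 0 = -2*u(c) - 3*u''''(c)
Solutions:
 u(c) = (C1*sin(6^(3/4)*c/6) + C2*cos(6^(3/4)*c/6))*exp(-6^(3/4)*c/6) + (C3*sin(6^(3/4)*c/6) + C4*cos(6^(3/4)*c/6))*exp(6^(3/4)*c/6)


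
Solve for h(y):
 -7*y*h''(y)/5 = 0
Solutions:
 h(y) = C1 + C2*y


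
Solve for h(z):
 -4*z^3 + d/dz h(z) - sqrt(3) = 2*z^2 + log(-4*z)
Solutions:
 h(z) = C1 + z^4 + 2*z^3/3 + z*log(-z) + z*(-1 + 2*log(2) + sqrt(3))


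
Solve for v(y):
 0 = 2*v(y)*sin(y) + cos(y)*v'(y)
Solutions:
 v(y) = C1*cos(y)^2


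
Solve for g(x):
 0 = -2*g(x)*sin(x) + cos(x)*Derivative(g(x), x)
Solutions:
 g(x) = C1/cos(x)^2


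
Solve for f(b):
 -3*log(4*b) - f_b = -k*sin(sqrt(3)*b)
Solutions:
 f(b) = C1 - 3*b*log(b) - 6*b*log(2) + 3*b - sqrt(3)*k*cos(sqrt(3)*b)/3


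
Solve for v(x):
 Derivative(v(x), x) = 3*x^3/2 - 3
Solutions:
 v(x) = C1 + 3*x^4/8 - 3*x


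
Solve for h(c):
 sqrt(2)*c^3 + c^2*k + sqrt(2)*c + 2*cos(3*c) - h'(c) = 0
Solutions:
 h(c) = C1 + sqrt(2)*c^4/4 + c^3*k/3 + sqrt(2)*c^2/2 + 2*sin(3*c)/3


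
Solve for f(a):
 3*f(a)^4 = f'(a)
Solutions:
 f(a) = (-1/(C1 + 9*a))^(1/3)
 f(a) = (-1/(C1 + 3*a))^(1/3)*(-3^(2/3) - 3*3^(1/6)*I)/6
 f(a) = (-1/(C1 + 3*a))^(1/3)*(-3^(2/3) + 3*3^(1/6)*I)/6


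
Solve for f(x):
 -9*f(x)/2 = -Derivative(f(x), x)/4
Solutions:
 f(x) = C1*exp(18*x)


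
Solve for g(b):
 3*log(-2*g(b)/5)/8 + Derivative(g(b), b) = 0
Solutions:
 8*Integral(1/(log(-_y) - log(5) + log(2)), (_y, g(b)))/3 = C1 - b


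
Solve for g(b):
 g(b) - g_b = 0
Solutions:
 g(b) = C1*exp(b)


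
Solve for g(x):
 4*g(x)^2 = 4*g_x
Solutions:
 g(x) = -1/(C1 + x)


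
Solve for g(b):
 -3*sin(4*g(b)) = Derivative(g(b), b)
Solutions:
 g(b) = -acos((-C1 - exp(24*b))/(C1 - exp(24*b)))/4 + pi/2
 g(b) = acos((-C1 - exp(24*b))/(C1 - exp(24*b)))/4


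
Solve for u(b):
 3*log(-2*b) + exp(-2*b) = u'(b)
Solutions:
 u(b) = C1 + 3*b*log(-b) + 3*b*(-1 + log(2)) - exp(-2*b)/2


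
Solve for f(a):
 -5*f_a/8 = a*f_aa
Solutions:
 f(a) = C1 + C2*a^(3/8)


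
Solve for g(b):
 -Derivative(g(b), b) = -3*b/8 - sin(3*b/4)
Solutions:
 g(b) = C1 + 3*b^2/16 - 4*cos(3*b/4)/3


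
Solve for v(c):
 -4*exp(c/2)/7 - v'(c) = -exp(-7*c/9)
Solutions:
 v(c) = C1 - 8*exp(c/2)/7 - 9*exp(-7*c/9)/7


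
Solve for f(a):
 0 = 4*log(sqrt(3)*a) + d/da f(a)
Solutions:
 f(a) = C1 - 4*a*log(a) - a*log(9) + 4*a


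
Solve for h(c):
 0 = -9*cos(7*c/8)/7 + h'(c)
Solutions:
 h(c) = C1 + 72*sin(7*c/8)/49


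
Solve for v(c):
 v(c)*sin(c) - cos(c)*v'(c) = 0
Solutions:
 v(c) = C1/cos(c)


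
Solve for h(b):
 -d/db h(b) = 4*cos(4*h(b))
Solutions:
 h(b) = -asin((C1 + exp(32*b))/(C1 - exp(32*b)))/4 + pi/4
 h(b) = asin((C1 + exp(32*b))/(C1 - exp(32*b)))/4


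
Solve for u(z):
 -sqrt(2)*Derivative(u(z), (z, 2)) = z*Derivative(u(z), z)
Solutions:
 u(z) = C1 + C2*erf(2^(1/4)*z/2)


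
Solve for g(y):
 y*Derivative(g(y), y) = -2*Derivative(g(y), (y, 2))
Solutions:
 g(y) = C1 + C2*erf(y/2)


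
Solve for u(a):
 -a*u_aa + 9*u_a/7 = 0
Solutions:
 u(a) = C1 + C2*a^(16/7)


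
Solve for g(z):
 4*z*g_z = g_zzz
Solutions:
 g(z) = C1 + Integral(C2*airyai(2^(2/3)*z) + C3*airybi(2^(2/3)*z), z)


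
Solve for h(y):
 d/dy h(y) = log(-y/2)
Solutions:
 h(y) = C1 + y*log(-y) + y*(-1 - log(2))


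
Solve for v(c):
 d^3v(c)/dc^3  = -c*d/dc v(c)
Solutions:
 v(c) = C1 + Integral(C2*airyai(-c) + C3*airybi(-c), c)


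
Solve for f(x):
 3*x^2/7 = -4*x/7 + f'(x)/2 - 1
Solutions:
 f(x) = C1 + 2*x^3/7 + 4*x^2/7 + 2*x


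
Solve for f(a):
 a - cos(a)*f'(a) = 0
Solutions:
 f(a) = C1 + Integral(a/cos(a), a)


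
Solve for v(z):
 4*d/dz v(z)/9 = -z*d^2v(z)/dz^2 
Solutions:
 v(z) = C1 + C2*z^(5/9)


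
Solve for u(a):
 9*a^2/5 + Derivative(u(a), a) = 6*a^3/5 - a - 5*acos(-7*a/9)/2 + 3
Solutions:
 u(a) = C1 + 3*a^4/10 - 3*a^3/5 - a^2/2 - 5*a*acos(-7*a/9)/2 + 3*a - 5*sqrt(81 - 49*a^2)/14


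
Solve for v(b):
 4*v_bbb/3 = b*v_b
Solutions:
 v(b) = C1 + Integral(C2*airyai(6^(1/3)*b/2) + C3*airybi(6^(1/3)*b/2), b)


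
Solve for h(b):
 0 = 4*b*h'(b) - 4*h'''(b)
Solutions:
 h(b) = C1 + Integral(C2*airyai(b) + C3*airybi(b), b)


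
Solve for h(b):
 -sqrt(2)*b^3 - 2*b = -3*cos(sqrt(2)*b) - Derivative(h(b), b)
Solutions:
 h(b) = C1 + sqrt(2)*b^4/4 + b^2 - 3*sqrt(2)*sin(sqrt(2)*b)/2


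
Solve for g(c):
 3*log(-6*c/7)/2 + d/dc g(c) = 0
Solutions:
 g(c) = C1 - 3*c*log(-c)/2 + 3*c*(-log(6) + 1 + log(7))/2


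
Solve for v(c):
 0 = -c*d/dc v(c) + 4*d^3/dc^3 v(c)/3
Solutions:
 v(c) = C1 + Integral(C2*airyai(6^(1/3)*c/2) + C3*airybi(6^(1/3)*c/2), c)


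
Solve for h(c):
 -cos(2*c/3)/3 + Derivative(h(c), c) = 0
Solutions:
 h(c) = C1 + sin(2*c/3)/2


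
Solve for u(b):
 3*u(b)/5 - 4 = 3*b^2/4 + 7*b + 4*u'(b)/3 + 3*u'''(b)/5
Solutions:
 u(b) = C1*exp(-b*(-40*18^(1/3)/(243 + sqrt(155049))^(1/3) + 12^(1/3)*(243 + sqrt(155049))^(1/3))/36)*sin(2^(1/3)*3^(1/6)*b*(120/(243 + sqrt(155049))^(1/3) + 2^(1/3)*3^(2/3)*(243 + sqrt(155049))^(1/3))/36) + C2*exp(-b*(-40*18^(1/3)/(243 + sqrt(155049))^(1/3) + 12^(1/3)*(243 + sqrt(155049))^(1/3))/36)*cos(2^(1/3)*3^(1/6)*b*(120/(243 + sqrt(155049))^(1/3) + 2^(1/3)*3^(2/3)*(243 + sqrt(155049))^(1/3))/36) + C3*exp(b*(-40*18^(1/3)/(243 + sqrt(155049))^(1/3) + 12^(1/3)*(243 + sqrt(155049))^(1/3))/18) + 5*b^2/4 + 155*b/9 + 3640/81


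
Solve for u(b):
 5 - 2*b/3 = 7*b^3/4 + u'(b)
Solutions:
 u(b) = C1 - 7*b^4/16 - b^2/3 + 5*b


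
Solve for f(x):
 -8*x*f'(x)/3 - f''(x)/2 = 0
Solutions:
 f(x) = C1 + C2*erf(2*sqrt(6)*x/3)


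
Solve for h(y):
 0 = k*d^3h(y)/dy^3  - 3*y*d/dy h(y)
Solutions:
 h(y) = C1 + Integral(C2*airyai(3^(1/3)*y*(1/k)^(1/3)) + C3*airybi(3^(1/3)*y*(1/k)^(1/3)), y)


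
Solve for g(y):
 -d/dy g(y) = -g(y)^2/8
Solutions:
 g(y) = -8/(C1 + y)


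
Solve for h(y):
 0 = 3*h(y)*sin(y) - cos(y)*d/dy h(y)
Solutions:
 h(y) = C1/cos(y)^3


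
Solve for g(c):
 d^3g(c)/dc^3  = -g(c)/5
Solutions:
 g(c) = C3*exp(-5^(2/3)*c/5) + (C1*sin(sqrt(3)*5^(2/3)*c/10) + C2*cos(sqrt(3)*5^(2/3)*c/10))*exp(5^(2/3)*c/10)


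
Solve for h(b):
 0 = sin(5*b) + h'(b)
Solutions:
 h(b) = C1 + cos(5*b)/5


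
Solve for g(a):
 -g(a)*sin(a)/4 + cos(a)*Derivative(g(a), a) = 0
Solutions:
 g(a) = C1/cos(a)^(1/4)


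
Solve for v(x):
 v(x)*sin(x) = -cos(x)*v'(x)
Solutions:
 v(x) = C1*cos(x)


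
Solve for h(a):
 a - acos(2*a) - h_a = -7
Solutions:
 h(a) = C1 + a^2/2 - a*acos(2*a) + 7*a + sqrt(1 - 4*a^2)/2


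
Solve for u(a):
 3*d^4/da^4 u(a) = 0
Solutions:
 u(a) = C1 + C2*a + C3*a^2 + C4*a^3


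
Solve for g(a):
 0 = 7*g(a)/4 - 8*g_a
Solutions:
 g(a) = C1*exp(7*a/32)


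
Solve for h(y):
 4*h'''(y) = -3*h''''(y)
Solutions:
 h(y) = C1 + C2*y + C3*y^2 + C4*exp(-4*y/3)


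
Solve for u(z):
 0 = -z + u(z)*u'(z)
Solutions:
 u(z) = -sqrt(C1 + z^2)
 u(z) = sqrt(C1 + z^2)


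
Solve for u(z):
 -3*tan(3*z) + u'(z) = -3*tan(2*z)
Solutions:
 u(z) = C1 + 3*log(cos(2*z))/2 - log(cos(3*z))


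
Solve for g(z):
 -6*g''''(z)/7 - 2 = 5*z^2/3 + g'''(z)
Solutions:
 g(z) = C1 + C2*z + C3*z^2 + C4*exp(-7*z/6) - z^5/36 + 5*z^4/42 - 109*z^3/147


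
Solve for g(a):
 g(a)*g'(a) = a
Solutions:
 g(a) = -sqrt(C1 + a^2)
 g(a) = sqrt(C1 + a^2)


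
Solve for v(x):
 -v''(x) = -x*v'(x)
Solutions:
 v(x) = C1 + C2*erfi(sqrt(2)*x/2)


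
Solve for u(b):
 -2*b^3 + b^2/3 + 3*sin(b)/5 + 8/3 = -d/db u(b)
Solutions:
 u(b) = C1 + b^4/2 - b^3/9 - 8*b/3 + 3*cos(b)/5


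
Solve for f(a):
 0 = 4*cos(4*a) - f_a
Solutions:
 f(a) = C1 + sin(4*a)


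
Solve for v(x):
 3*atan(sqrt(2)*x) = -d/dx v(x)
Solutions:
 v(x) = C1 - 3*x*atan(sqrt(2)*x) + 3*sqrt(2)*log(2*x^2 + 1)/4


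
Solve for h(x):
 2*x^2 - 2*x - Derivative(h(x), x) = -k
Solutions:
 h(x) = C1 + k*x + 2*x^3/3 - x^2


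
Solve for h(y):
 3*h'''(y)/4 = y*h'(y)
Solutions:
 h(y) = C1 + Integral(C2*airyai(6^(2/3)*y/3) + C3*airybi(6^(2/3)*y/3), y)


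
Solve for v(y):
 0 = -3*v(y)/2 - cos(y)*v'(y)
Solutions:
 v(y) = C1*(sin(y) - 1)^(3/4)/(sin(y) + 1)^(3/4)


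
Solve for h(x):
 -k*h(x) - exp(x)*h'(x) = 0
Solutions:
 h(x) = C1*exp(k*exp(-x))


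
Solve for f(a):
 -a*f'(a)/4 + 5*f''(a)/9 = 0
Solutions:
 f(a) = C1 + C2*erfi(3*sqrt(10)*a/20)


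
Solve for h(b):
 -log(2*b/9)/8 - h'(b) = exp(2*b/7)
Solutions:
 h(b) = C1 - b*log(b)/8 + b*(-log(2) + 1 + 2*log(3))/8 - 7*exp(2*b/7)/2


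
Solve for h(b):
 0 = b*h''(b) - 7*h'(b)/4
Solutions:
 h(b) = C1 + C2*b^(11/4)


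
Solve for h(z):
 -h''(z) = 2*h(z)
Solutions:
 h(z) = C1*sin(sqrt(2)*z) + C2*cos(sqrt(2)*z)


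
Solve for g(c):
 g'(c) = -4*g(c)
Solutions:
 g(c) = C1*exp(-4*c)


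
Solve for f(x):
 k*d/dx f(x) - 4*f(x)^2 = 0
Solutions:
 f(x) = -k/(C1*k + 4*x)


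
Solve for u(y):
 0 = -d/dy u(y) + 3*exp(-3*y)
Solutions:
 u(y) = C1 - exp(-3*y)


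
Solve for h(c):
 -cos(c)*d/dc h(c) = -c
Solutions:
 h(c) = C1 + Integral(c/cos(c), c)


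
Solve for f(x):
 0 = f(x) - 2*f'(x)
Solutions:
 f(x) = C1*exp(x/2)


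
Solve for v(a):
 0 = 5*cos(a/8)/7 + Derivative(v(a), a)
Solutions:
 v(a) = C1 - 40*sin(a/8)/7


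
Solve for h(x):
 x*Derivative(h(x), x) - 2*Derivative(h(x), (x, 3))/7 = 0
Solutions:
 h(x) = C1 + Integral(C2*airyai(2^(2/3)*7^(1/3)*x/2) + C3*airybi(2^(2/3)*7^(1/3)*x/2), x)


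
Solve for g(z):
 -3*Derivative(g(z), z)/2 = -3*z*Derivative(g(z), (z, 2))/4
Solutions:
 g(z) = C1 + C2*z^3


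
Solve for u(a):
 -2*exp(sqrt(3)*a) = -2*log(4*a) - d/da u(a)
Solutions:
 u(a) = C1 - 2*a*log(a) + 2*a*(1 - 2*log(2)) + 2*sqrt(3)*exp(sqrt(3)*a)/3


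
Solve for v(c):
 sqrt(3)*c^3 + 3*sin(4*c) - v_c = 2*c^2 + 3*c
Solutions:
 v(c) = C1 + sqrt(3)*c^4/4 - 2*c^3/3 - 3*c^2/2 - 3*cos(4*c)/4


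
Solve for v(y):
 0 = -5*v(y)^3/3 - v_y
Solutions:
 v(y) = -sqrt(6)*sqrt(-1/(C1 - 5*y))/2
 v(y) = sqrt(6)*sqrt(-1/(C1 - 5*y))/2


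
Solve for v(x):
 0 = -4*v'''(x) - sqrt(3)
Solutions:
 v(x) = C1 + C2*x + C3*x^2 - sqrt(3)*x^3/24


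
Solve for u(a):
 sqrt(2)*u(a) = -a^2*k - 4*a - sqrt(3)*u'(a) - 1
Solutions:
 u(a) = C1*exp(-sqrt(6)*a/3) - sqrt(2)*a^2*k/2 + sqrt(3)*a*k - 2*sqrt(2)*a - 3*sqrt(2)*k/2 - sqrt(2)/2 + 2*sqrt(3)


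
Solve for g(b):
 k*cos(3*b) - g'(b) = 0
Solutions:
 g(b) = C1 + k*sin(3*b)/3


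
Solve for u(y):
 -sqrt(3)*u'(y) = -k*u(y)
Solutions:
 u(y) = C1*exp(sqrt(3)*k*y/3)


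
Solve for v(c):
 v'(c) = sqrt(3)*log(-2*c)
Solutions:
 v(c) = C1 + sqrt(3)*c*log(-c) + sqrt(3)*c*(-1 + log(2))


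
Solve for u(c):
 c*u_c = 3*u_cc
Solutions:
 u(c) = C1 + C2*erfi(sqrt(6)*c/6)


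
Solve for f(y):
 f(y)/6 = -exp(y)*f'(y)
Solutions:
 f(y) = C1*exp(exp(-y)/6)


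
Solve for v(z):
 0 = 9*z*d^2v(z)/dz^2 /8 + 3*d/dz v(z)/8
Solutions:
 v(z) = C1 + C2*z^(2/3)


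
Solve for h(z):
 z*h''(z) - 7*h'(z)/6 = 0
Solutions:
 h(z) = C1 + C2*z^(13/6)


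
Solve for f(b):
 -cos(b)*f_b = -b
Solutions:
 f(b) = C1 + Integral(b/cos(b), b)


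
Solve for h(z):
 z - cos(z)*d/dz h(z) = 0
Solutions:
 h(z) = C1 + Integral(z/cos(z), z)


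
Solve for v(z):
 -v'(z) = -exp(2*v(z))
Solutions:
 v(z) = log(-sqrt(-1/(C1 + z))) - log(2)/2
 v(z) = log(-1/(C1 + z))/2 - log(2)/2


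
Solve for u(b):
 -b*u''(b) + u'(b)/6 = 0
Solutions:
 u(b) = C1 + C2*b^(7/6)


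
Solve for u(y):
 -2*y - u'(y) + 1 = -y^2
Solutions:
 u(y) = C1 + y^3/3 - y^2 + y


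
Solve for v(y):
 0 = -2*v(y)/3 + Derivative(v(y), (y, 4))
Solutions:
 v(y) = C1*exp(-2^(1/4)*3^(3/4)*y/3) + C2*exp(2^(1/4)*3^(3/4)*y/3) + C3*sin(2^(1/4)*3^(3/4)*y/3) + C4*cos(2^(1/4)*3^(3/4)*y/3)
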